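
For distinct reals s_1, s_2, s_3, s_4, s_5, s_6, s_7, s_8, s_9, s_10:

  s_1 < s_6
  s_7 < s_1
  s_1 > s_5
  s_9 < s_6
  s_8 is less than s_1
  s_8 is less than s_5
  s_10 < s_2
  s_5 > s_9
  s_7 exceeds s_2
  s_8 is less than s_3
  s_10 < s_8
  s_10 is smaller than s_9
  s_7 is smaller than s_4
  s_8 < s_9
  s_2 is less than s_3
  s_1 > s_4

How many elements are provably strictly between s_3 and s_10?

2

Chaining upward from s_10 reaches: s_2, s_8, s_9, s_5, s_7, s_4, s_1, s_6.
Chaining downward from s_3 reaches: s_2, s_8.
Strictly between s_10 and s_3 are those in both lists: s_2, s_8 — 2 elements.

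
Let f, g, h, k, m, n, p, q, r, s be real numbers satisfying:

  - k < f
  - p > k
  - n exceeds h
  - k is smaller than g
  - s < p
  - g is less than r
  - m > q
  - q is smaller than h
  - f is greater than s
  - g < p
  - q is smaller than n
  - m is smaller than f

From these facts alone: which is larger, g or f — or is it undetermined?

undetermined

Following every chain through g: above g we get r, p; below g we get k.
f is not reached, and no chain runs the other way from f to g.
So the given relations leave the order of g and f undetermined.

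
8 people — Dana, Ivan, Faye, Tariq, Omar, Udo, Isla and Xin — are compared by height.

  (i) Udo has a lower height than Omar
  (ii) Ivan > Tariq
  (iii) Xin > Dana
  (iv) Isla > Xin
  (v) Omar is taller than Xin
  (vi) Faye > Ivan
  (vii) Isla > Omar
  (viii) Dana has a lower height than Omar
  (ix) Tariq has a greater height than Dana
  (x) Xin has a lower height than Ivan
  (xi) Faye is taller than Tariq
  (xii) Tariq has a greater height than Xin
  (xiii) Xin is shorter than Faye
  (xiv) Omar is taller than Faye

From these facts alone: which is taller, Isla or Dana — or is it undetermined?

Link the given pairs in sequence: Dana < Xin; Xin < Tariq; Tariq < Ivan; Ivan < Faye; Faye < Omar; Omar < Isla.
Chaining these gives Dana < Xin < Tariq < Ivan < Faye < Omar < Isla.
So Isla is taller.

Isla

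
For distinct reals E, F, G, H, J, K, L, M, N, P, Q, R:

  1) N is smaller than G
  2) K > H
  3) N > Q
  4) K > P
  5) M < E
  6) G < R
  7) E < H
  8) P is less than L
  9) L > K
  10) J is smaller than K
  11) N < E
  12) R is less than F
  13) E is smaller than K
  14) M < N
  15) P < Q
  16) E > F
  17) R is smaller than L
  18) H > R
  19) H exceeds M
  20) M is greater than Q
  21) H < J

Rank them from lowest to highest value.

P < Q < M < N < G < R < F < E < H < J < K < L

The consecutive links are each given: P < Q; Q < M; M < N; N < G; G < R; R < F; F < E; E < H; H < J; J < K; K < L.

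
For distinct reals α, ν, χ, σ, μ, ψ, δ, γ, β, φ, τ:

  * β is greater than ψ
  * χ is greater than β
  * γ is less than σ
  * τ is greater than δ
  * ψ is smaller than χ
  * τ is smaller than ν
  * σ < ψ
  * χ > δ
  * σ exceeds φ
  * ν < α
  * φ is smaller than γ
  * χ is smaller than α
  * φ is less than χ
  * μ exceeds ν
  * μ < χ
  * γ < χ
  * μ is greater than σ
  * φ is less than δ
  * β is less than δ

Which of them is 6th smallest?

Chaining the given pairs: φ < γ < σ < ψ < β < δ < τ < ν < μ < χ < α.
The 6th smallest is δ.

δ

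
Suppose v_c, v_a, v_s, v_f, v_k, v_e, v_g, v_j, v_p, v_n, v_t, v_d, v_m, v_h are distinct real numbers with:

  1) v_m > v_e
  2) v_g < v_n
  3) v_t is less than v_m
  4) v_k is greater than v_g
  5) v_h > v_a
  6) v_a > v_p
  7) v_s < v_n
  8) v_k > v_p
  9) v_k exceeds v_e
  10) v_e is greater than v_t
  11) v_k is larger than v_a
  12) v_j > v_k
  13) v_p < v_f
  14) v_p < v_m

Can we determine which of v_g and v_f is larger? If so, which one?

Following every chain through v_f: below v_f we get v_p.
v_g is not reached, and no chain runs the other way from v_g to v_f.
So the given relations leave the order of v_f and v_g undetermined.

undetermined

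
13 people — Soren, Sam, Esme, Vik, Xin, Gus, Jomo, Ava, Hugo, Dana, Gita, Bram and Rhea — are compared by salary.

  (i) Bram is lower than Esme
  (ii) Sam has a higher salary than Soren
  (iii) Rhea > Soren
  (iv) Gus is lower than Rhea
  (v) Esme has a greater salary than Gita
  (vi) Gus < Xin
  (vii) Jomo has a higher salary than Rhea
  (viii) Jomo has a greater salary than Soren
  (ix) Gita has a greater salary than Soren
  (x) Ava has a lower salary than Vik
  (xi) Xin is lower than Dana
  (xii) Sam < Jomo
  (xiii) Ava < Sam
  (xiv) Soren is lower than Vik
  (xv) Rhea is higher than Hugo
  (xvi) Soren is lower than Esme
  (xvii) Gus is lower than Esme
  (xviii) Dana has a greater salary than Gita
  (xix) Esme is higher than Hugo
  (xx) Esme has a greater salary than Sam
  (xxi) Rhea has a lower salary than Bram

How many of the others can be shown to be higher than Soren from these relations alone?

8

From Soren the given relations immediately reach Gita, Rhea, Vik, Sam, Esme, Jomo.
From those, Bram, Dana — 8 in total.
No other element is forced above Soren by the given relations, so the count is 8.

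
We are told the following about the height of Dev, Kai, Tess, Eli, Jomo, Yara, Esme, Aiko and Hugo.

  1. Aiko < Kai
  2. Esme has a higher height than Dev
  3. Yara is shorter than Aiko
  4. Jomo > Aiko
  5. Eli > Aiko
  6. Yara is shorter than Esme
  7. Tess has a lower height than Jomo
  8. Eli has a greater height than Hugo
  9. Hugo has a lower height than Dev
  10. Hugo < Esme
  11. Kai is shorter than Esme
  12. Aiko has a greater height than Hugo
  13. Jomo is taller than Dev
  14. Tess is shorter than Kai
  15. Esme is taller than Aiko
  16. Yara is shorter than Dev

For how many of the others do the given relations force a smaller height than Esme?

6

The elements the relations force below Esme are Hugo, Yara, Aiko, Tess, Dev, Kai — no chain reaches any other.
That is 6.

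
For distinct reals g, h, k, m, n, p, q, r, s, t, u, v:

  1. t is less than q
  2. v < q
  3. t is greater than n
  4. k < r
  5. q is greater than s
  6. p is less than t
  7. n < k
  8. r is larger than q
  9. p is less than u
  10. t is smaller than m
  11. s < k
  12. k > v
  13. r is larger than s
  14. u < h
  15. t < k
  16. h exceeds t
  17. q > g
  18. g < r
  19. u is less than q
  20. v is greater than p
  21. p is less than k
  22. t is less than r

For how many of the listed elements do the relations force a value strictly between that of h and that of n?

Chaining upward from n reaches: t, m, q, k, r.
Chaining downward from h reaches: p, u, t.
Strictly between n and h are those in both lists: t — 1 element.

1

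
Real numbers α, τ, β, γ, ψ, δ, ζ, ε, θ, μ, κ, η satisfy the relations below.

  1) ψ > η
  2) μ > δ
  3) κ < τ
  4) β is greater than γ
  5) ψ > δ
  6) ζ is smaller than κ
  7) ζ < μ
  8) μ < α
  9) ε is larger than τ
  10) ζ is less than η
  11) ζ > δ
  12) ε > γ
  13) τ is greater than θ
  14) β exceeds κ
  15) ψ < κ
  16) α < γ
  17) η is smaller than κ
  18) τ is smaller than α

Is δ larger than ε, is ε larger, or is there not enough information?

Following the relations from δ: δ < ζ < η < ψ < κ < τ < α < γ < ε.
So ε is larger.

ε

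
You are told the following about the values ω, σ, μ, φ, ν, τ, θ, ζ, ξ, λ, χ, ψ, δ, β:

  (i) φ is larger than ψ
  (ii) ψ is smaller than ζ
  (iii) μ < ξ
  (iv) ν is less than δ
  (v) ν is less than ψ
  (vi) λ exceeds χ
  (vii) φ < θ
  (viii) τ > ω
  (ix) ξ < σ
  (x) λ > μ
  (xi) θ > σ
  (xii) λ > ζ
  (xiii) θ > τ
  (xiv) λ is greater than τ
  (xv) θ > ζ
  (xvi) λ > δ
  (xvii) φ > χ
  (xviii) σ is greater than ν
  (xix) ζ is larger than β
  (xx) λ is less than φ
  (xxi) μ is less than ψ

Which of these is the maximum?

θ

Chaining downward from θ: directly below it, τ, ζ, σ, φ; then ν, ω, ψ, ξ, β, χ, λ; then μ, δ.
That covers every other element, and nothing is given above θ, so θ is the maximum.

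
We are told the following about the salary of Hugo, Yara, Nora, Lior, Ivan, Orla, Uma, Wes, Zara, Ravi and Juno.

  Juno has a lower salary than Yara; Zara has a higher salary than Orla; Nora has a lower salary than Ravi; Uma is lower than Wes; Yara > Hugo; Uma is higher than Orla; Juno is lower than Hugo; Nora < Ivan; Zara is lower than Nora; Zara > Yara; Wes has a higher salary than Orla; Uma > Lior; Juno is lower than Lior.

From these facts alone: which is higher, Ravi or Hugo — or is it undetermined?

Ravi

Link the given pairs in sequence: Hugo < Yara; Yara < Zara; Zara < Nora; Nora < Ravi.
Chaining these gives Hugo < Yara < Zara < Nora < Ravi.
So Ravi is higher.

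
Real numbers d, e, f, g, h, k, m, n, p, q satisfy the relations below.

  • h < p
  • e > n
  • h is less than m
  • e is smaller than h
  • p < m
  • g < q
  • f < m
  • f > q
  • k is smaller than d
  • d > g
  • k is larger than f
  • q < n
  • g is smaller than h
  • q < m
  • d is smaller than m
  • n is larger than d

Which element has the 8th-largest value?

Chaining the given pairs: g < q < f < k < d < n < e < h < p < m.
Counting 8 from the largest end gives f.

f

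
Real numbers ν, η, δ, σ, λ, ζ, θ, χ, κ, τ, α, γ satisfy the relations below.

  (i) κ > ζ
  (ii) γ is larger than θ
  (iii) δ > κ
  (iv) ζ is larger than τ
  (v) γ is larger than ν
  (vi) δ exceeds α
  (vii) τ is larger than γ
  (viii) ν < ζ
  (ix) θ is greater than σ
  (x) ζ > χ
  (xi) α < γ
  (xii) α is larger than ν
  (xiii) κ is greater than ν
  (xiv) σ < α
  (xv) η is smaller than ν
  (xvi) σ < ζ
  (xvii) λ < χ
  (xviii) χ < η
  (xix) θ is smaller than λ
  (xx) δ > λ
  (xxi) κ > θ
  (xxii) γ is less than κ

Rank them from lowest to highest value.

Each adjacent pair is fixed by a given relation: σ < θ; θ < λ; λ < χ; χ < η; η < ν; ν < α; α < γ; γ < τ; τ < ζ; ζ < κ; κ < δ. Chaining them end to end gives the full order.

σ < θ < λ < χ < η < ν < α < γ < τ < ζ < κ < δ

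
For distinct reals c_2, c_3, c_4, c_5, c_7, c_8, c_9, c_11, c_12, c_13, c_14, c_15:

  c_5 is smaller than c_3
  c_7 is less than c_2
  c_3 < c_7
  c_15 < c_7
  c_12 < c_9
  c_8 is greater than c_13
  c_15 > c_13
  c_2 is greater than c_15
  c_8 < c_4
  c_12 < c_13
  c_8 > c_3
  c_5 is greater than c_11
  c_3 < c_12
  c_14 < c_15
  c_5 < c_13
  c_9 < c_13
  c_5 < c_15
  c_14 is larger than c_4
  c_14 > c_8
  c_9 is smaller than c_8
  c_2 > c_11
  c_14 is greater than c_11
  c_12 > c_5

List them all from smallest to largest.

c_11 < c_5 < c_3 < c_12 < c_9 < c_13 < c_8 < c_4 < c_14 < c_15 < c_7 < c_2

Each adjacent pair is fixed by a given relation: c_11 < c_5; c_5 < c_3; c_3 < c_12; c_12 < c_9; c_9 < c_13; c_13 < c_8; c_8 < c_4; c_4 < c_14; c_14 < c_15; c_15 < c_7; c_7 < c_2. Chaining them end to end gives the full order.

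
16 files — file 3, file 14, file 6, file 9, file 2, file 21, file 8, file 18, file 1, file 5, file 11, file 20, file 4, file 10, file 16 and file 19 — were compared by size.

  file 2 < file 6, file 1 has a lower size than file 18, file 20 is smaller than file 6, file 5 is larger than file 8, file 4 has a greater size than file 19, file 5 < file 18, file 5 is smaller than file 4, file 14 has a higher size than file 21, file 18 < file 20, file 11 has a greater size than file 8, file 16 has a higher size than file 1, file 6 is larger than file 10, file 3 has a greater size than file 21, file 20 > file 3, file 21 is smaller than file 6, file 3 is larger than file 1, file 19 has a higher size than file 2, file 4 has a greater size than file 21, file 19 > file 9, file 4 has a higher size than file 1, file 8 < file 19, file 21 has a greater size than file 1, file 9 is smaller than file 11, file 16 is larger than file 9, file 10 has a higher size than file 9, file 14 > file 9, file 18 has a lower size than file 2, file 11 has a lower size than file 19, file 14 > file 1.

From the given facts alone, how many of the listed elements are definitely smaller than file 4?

The elements the relations force below file 4 are file 1, file 9, file 8, file 21, file 5, file 11, file 18, file 2, file 19 — no chain reaches any other.
That is 9.

9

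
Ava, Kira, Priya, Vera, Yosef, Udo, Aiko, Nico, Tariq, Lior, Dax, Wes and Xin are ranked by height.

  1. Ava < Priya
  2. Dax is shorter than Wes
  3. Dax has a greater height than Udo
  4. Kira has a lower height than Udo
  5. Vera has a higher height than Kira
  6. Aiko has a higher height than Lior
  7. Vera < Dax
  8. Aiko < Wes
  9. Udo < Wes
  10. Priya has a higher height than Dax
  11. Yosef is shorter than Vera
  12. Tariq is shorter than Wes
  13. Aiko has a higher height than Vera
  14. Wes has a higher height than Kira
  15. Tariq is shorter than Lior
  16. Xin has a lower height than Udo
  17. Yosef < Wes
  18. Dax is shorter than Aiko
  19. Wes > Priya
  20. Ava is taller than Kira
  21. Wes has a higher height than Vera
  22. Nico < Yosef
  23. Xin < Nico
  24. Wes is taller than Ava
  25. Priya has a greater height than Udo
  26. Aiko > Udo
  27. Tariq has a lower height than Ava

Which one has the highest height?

Chaining downward from Wes: directly below it, Tariq, Yosef, Kira, Udo, Vera, Dax, Ava, Priya, Aiko; then Xin, Nico, Lior.
That covers every other element, and nothing is given above Wes, so Wes is the highest height.

Wes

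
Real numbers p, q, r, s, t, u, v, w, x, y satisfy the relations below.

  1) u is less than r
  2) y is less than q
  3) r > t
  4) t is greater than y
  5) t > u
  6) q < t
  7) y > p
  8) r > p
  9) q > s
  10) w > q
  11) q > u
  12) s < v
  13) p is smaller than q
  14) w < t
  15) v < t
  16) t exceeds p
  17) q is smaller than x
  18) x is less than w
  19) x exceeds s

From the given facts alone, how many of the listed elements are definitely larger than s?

6

From s the given relations immediately reach q, x, v.
From those, w, t — 5 in total.
From those, r — 6 in total.
Nothing else is reachable above s; 6 in all.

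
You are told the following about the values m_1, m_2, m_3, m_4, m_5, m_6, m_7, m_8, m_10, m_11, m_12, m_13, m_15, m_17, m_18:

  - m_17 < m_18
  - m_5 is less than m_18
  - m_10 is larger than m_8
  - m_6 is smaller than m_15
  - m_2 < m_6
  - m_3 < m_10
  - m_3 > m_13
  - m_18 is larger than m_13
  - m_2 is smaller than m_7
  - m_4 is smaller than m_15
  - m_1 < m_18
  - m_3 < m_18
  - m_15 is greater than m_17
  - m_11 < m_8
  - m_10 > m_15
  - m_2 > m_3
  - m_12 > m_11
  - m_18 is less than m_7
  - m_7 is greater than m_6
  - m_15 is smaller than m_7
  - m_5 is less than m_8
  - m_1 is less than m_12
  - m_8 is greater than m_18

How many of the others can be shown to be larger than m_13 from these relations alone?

From m_13 the given relations immediately reach m_3, m_18.
From those, m_2, m_8, m_10, m_7 — 6 in total.
From those, m_6 — 7 in total.
From those, m_15 — 8 in total.
No other element is forced above m_13 by the given relations, so the count is 8.

8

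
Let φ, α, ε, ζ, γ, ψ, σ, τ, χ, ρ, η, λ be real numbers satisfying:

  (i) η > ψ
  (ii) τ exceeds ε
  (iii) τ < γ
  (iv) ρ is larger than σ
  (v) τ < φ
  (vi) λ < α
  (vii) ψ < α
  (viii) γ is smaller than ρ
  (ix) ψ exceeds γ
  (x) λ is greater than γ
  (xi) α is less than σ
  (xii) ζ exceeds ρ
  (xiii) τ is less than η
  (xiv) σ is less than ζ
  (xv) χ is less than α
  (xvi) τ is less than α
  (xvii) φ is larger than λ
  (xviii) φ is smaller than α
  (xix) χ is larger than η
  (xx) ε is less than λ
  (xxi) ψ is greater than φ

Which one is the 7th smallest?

η

Piecing the relations together gives one ordering: ε < τ < γ < λ < φ < ψ < η < χ < α < σ < ρ < ζ.
Counting 7 from the smallest end gives η.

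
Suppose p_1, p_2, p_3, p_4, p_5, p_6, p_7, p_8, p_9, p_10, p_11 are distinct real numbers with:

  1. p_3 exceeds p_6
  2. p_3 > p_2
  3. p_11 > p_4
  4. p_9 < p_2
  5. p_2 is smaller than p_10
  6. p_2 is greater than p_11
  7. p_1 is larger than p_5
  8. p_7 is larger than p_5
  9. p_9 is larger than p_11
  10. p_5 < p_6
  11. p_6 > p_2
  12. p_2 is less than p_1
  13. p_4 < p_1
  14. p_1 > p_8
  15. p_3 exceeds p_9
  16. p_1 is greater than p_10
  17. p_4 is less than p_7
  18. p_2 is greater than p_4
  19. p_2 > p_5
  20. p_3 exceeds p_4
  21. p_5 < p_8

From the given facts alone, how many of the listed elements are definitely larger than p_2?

The elements the relations force above p_2 are p_6, p_3, p_10, p_1 — no chain reaches any other.
That is 4.

4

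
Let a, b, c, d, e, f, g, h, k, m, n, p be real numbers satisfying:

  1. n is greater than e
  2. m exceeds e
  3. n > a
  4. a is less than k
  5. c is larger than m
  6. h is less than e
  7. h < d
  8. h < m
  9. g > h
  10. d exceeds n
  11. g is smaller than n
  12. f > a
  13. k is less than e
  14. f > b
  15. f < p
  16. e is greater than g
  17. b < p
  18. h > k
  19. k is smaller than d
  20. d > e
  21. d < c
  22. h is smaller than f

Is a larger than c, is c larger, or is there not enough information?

c

a < k and k < h give a < h.
Then h < g extends the chain to g.
Then g < e extends the chain to e.
Then e < n extends the chain to n.
Then n < d extends the chain to d.
With d < c: a < k < h < g < e < n < d < c.
So c is larger.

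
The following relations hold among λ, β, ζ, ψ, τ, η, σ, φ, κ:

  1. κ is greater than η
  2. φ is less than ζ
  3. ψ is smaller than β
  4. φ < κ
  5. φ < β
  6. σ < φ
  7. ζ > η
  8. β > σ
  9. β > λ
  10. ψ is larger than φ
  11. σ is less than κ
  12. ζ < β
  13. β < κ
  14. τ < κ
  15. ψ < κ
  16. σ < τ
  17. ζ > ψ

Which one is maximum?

Chaining downward from κ: directly below it, σ, η, φ, ψ, β, τ; then λ, ζ.
That covers every other element, and nothing is given above κ, so κ is the maximum.

κ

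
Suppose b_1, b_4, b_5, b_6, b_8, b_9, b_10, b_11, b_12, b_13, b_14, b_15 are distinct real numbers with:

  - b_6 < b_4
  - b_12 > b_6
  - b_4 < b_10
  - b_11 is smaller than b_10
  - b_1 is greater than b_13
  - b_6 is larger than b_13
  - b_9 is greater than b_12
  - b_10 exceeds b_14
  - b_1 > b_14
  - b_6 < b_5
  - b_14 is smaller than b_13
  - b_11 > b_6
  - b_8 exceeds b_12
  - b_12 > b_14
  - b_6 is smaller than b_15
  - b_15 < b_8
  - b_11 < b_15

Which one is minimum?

b_14

b_13 is not least since b_14 < b_13; b_6 is not least since b_13 < b_6; b_11 is not least since b_6 < b_11; b_4 is not least since b_6 < b_4; b_15 is not least since b_6 < b_15; b_12 is not least since b_14 < b_12; b_5 is not least since b_6 < b_5; b_8 is not least since b_15 < b_8; b_9 is not least since b_12 < b_9; b_1 is not least since b_14 < b_1; b_10 is not least since b_14 < b_10.
Only b_14 has nothing below it, so b_14 is the minimum.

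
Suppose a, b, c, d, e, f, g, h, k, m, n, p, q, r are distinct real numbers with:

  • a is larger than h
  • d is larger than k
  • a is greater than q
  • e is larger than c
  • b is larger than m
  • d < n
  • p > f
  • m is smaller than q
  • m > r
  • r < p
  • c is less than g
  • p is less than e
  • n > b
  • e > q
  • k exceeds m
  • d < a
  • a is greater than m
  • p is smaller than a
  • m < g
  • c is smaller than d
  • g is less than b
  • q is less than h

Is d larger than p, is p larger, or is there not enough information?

undetermined

Following every chain through p: above p we get a, e; below p we get r, f.
d is not reached, and no chain runs the other way from d to p.
So the given relations leave the order of p and d undetermined.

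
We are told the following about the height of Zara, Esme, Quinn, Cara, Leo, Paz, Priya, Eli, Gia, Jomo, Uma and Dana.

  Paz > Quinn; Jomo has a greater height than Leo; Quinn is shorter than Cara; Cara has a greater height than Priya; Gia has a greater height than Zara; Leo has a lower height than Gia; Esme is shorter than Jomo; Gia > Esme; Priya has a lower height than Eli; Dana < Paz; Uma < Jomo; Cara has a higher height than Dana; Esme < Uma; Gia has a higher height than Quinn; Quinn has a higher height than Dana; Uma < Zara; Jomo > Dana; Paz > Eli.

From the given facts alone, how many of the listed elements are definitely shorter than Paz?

4

From Paz the given relations immediately reach Dana, Eli, Quinn.
From those, Priya — 4 in total.
Nothing else is reachable below Paz; 4 in all.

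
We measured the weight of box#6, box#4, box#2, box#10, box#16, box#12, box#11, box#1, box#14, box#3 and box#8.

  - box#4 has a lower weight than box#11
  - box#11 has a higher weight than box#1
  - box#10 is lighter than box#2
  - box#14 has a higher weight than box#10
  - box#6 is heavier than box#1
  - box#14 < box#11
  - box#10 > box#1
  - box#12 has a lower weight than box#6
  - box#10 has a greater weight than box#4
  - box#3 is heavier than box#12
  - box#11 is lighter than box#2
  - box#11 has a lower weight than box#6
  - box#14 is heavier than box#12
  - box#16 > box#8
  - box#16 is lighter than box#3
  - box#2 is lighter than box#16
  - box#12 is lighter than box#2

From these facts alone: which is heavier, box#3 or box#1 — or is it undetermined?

box#3

box#1 < box#10 and box#10 < box#14 give box#1 < box#14.
Then box#14 < box#11 extends the chain to box#11.
With box#11 < box#2: box#1 < box#10 < box#14 < box#11 < box#2.
Then box#2 < box#16 extends the chain to box#16.
With box#16 < box#3: box#1 < box#10 < box#14 < box#11 < box#2 < box#16 < box#3.
So box#3 is heavier.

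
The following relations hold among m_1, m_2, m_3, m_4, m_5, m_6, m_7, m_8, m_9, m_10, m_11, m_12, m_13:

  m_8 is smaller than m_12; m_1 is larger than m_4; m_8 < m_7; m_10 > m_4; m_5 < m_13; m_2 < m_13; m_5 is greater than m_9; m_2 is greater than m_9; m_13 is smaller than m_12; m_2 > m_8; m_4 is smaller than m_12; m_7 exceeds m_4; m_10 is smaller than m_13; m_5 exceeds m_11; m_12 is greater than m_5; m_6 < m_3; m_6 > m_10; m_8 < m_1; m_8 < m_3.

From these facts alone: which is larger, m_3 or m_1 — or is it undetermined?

undetermined

Following every chain through m_3: below m_3 we get m_4, m_10, m_8, m_6.
m_1 is not reached, and no chain runs the other way from m_1 to m_3.
So the given relations leave the order of m_3 and m_1 undetermined.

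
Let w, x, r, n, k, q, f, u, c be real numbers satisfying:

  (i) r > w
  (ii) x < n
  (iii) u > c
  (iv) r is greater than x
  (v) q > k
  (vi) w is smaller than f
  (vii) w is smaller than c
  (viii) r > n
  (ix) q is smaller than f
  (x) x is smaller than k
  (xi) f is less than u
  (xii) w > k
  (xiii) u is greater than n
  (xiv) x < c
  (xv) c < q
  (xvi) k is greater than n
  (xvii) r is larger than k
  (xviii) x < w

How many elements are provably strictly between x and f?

5

Chaining upward from x reaches: n, k, w, c, q, u, r.
Chaining downward from f reaches: n, k, w, c, q.
Strictly between x and f are those in both lists: n, k, w, c, q — 5 elements.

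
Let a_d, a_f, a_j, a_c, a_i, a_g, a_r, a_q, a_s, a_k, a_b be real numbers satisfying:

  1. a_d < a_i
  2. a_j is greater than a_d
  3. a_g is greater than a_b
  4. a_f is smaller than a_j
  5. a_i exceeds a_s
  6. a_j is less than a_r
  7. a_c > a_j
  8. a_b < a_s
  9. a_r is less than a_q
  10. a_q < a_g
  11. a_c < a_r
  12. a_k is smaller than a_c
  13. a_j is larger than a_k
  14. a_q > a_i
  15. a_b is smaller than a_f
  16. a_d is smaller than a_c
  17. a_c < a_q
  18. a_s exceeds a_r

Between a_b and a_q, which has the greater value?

a_q

a_b < a_f and a_f < a_j give a_b < a_j.
Then a_j < a_c extends the chain to a_c.
Then a_c < a_r extends the chain to a_r.
Then a_r < a_s extends the chain to a_s.
Then a_s < a_i extends the chain to a_i.
Then a_i < a_q extends the chain to a_q.
So a_b < a_q; a_q is the larger of the two.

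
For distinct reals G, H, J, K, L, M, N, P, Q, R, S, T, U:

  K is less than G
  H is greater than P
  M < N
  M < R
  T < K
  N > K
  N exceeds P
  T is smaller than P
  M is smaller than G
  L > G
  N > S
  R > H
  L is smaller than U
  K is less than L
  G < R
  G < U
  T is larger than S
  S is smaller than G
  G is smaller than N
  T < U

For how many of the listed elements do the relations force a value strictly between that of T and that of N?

Chaining upward from T reaches: P, H, K, G, L, R, U.
Chaining downward from N reaches: S, P, M, K, G.
Strictly between T and N are those in both lists: P, K, G — 3 elements.

3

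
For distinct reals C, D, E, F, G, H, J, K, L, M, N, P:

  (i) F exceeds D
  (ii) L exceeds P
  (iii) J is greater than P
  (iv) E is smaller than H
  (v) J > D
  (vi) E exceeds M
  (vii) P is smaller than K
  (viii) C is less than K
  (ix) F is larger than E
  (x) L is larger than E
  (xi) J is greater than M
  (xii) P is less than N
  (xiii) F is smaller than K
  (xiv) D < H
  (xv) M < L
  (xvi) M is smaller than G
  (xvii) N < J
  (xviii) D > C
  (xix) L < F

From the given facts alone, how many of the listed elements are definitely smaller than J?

5

The elements the relations force below J are M, P, N, C, D — no chain reaches any other.
That is 5.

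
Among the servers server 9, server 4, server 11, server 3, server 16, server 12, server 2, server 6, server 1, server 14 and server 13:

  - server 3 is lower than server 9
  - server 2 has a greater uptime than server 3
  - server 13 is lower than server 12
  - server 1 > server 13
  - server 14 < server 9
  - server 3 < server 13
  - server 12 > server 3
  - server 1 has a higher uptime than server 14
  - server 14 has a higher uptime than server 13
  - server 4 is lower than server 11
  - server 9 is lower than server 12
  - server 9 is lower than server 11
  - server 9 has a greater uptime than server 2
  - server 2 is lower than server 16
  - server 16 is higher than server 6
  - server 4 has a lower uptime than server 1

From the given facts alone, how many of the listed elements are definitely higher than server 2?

From server 2 the given relations immediately reach server 9, server 16.
From those, server 11, server 12 — 4 in total.
No other element is forced above server 2 by the given relations, so the count is 4.

4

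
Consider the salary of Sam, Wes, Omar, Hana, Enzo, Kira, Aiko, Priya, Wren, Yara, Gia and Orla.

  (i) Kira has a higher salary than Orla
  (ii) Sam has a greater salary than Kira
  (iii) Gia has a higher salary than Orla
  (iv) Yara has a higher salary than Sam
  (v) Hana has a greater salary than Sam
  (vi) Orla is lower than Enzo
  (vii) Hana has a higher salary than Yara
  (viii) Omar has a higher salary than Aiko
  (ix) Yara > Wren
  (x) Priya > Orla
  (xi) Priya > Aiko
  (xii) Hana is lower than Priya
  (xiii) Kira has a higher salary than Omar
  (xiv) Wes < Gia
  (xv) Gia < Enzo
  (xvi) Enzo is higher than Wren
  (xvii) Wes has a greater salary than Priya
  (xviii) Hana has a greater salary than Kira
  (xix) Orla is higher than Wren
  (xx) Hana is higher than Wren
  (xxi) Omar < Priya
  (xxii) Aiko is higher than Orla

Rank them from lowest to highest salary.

Nothing is placed below Wren, so it is least; from there Wren < Orla; Orla < Aiko; Aiko < Omar; Omar < Kira; Kira < Sam; Sam < Yara; Yara < Hana; Hana < Priya; Priya < Wes; Wes < Gia; Gia < Enzo, each given directly.

Wren < Orla < Aiko < Omar < Kira < Sam < Yara < Hana < Priya < Wes < Gia < Enzo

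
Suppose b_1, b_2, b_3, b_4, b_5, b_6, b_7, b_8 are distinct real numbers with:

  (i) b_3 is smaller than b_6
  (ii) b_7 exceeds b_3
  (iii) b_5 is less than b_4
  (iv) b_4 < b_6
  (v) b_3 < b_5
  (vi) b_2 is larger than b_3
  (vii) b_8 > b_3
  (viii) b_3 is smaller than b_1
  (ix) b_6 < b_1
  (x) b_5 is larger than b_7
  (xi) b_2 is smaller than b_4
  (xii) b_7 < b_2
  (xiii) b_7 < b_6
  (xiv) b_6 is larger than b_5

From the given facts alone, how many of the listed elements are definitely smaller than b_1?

Directly below b_1: b_3, b_6.
One step further: b_7, b_5, b_4 (5 so far).
One step further: b_2 (6 so far).
No other element is forced below b_1 by the given relations, so the count is 6.

6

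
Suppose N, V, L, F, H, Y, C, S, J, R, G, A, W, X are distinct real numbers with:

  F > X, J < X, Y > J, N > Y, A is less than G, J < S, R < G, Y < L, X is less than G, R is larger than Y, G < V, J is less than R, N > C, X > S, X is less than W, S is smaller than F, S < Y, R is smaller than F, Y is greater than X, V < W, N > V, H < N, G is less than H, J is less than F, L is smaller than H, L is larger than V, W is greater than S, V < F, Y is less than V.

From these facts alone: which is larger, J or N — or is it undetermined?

The relevant relations are J < S; S < X; X < Y; Y < R; R < G; G < V; V < L; L < H; H < N.
Chaining these gives J < S < X < Y < R < G < V < L < H < N.
So N is larger.

N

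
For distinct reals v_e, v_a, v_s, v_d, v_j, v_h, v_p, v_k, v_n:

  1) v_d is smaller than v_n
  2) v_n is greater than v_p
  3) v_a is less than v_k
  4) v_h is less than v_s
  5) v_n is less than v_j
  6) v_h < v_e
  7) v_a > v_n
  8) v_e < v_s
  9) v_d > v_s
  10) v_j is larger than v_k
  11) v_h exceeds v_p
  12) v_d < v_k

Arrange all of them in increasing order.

Each adjacent pair is fixed by a given relation: v_p < v_h; v_h < v_e; v_e < v_s; v_s < v_d; v_d < v_n; v_n < v_a; v_a < v_k; v_k < v_j. Chaining them end to end gives the full order.

v_p < v_h < v_e < v_s < v_d < v_n < v_a < v_k < v_j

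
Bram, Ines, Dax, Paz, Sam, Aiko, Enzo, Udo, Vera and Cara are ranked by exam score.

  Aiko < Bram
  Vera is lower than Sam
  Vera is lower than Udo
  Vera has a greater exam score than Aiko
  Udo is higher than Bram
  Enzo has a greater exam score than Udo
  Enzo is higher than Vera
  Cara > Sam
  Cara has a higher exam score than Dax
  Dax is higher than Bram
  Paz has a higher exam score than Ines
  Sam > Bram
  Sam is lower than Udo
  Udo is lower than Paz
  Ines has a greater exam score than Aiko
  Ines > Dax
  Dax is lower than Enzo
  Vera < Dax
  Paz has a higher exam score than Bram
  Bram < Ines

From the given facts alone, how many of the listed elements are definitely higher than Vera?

Directly above Vera: Sam, Udo, Dax, Enzo.
One step further: Ines, Cara, Paz (7 so far).
No other element is forced above Vera by the given relations, so the count is 7.

7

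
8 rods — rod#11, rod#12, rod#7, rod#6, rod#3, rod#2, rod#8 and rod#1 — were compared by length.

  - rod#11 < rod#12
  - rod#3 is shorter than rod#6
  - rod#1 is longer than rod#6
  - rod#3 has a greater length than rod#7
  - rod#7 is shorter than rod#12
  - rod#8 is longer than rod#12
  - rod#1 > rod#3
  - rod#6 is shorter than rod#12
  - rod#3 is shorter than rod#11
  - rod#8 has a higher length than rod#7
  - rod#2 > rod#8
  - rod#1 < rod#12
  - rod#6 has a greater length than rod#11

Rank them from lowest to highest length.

Nothing is placed below rod#7, so it is least; from there rod#7 < rod#3; rod#3 < rod#11; rod#11 < rod#6; rod#6 < rod#1; rod#1 < rod#12; rod#12 < rod#8; rod#8 < rod#2, each given directly.

rod#7 < rod#3 < rod#11 < rod#6 < rod#1 < rod#12 < rod#8 < rod#2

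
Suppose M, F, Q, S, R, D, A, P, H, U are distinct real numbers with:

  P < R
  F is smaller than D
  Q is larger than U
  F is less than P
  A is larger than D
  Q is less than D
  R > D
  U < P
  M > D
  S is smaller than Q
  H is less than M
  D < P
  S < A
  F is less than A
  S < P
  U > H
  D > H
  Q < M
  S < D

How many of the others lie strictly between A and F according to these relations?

1

The relations place F below A. An element lies strictly between them when it is forced above F and also forced below A.
Above F: {D, P, R, M}. Below A: {S, H, U, Q, D}.
Intersection: {D} — 1.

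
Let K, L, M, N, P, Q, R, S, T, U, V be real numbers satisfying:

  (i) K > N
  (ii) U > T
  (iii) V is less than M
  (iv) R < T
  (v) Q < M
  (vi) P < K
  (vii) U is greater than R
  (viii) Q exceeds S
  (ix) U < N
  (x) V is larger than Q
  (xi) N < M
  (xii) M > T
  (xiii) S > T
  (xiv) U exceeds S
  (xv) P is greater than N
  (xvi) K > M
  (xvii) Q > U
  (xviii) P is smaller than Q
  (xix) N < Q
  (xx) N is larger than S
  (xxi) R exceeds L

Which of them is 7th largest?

U

Chaining the given pairs: L < R < T < S < U < N < P < Q < V < M < K.
The 7th largest is U.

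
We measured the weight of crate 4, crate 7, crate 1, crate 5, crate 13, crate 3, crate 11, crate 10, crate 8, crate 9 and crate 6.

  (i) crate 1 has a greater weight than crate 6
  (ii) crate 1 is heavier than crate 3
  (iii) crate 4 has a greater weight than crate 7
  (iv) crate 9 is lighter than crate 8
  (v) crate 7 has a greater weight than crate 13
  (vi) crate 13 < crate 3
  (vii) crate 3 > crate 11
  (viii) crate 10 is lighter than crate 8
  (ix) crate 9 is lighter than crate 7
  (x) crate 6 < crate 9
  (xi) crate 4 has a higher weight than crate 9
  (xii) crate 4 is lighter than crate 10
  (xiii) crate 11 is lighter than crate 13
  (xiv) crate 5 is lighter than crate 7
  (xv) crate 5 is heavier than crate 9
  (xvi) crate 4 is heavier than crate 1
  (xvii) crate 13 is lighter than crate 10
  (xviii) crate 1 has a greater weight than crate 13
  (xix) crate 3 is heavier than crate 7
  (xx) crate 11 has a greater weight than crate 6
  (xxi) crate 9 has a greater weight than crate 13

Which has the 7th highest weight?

crate 5

Chaining the given pairs: crate 6 < crate 11 < crate 13 < crate 9 < crate 5 < crate 7 < crate 3 < crate 1 < crate 4 < crate 10 < crate 8.
Counting 7 from the largest end gives crate 5.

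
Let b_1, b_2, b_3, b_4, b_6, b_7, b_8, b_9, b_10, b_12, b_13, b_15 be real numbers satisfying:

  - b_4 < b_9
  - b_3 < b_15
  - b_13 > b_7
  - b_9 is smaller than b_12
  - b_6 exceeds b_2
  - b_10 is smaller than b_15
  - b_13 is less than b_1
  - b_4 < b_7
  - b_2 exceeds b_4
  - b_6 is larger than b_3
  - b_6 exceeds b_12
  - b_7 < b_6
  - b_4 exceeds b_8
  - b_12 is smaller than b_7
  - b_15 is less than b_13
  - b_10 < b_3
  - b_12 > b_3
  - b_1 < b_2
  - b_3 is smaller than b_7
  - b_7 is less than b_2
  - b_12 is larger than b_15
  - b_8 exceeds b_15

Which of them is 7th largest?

Piecing the relations together gives one ordering: b_10 < b_3 < b_15 < b_8 < b_4 < b_9 < b_12 < b_7 < b_13 < b_1 < b_2 < b_6.
The 7th largest is b_9.

b_9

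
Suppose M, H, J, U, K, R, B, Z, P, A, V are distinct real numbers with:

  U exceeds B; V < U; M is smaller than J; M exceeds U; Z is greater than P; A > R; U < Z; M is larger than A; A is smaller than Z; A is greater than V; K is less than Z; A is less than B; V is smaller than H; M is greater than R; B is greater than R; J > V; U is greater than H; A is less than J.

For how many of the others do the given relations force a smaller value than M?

From M the given relations immediately reach R, A, U.
From those, V, H, B — 6 in total.
Nothing else is reachable below M; 6 in all.

6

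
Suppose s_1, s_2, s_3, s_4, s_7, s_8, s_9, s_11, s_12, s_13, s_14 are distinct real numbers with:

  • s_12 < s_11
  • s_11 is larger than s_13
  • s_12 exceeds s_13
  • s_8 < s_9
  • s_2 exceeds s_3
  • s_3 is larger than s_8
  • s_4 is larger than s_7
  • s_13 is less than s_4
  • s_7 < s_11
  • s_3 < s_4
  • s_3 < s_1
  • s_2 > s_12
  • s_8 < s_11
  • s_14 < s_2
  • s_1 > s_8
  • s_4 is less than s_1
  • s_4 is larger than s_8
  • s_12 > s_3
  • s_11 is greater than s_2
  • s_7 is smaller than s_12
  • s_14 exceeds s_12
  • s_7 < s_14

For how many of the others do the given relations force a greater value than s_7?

6

From s_7 the given relations immediately reach s_12, s_14, s_4, s_11.
From those, s_2, s_1 — 6 in total.
No other element is forced above s_7 by the given relations, so the count is 6.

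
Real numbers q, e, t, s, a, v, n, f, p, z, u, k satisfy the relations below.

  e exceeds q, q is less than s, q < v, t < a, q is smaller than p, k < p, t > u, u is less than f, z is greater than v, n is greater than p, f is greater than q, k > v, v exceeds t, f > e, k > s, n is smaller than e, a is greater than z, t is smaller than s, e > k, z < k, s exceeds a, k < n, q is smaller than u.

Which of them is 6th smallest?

a

Piecing the relations together gives one ordering: q < u < t < v < z < a < s < k < p < n < e < f.
Counting 6 from the smallest end gives a.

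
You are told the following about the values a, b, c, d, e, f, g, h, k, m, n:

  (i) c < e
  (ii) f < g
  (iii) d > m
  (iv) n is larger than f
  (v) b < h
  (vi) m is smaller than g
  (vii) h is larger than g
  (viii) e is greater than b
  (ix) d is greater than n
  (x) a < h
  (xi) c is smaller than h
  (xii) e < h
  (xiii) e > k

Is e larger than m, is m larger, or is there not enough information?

undetermined

Following every chain through m: above m we get g, d, h.
e is not reached, and no chain runs the other way from e to m.
So the given relations leave the order of m and e undetermined.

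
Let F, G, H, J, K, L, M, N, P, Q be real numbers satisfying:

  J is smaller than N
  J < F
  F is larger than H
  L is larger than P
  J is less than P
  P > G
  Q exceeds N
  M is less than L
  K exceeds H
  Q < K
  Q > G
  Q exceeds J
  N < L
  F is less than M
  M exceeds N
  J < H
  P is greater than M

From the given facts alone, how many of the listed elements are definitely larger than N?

5

The elements the relations force above N are Q, M, P, K, L — no chain reaches any other.
That is 5.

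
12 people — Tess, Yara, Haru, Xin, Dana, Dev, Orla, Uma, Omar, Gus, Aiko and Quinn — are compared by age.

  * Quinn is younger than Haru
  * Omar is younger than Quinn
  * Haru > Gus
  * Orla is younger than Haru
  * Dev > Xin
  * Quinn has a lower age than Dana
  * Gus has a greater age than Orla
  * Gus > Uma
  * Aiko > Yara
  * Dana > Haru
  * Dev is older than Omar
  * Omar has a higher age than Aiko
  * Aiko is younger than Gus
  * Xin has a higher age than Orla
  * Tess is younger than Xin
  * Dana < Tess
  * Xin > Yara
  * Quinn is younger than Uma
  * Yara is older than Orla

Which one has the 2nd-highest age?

Xin

The consecutive relations fix a unique order: Orla < Yara < Aiko < Omar < Quinn < Uma < Gus < Haru < Dana < Tess < Xin < Dev.
The 2nd largest is Xin.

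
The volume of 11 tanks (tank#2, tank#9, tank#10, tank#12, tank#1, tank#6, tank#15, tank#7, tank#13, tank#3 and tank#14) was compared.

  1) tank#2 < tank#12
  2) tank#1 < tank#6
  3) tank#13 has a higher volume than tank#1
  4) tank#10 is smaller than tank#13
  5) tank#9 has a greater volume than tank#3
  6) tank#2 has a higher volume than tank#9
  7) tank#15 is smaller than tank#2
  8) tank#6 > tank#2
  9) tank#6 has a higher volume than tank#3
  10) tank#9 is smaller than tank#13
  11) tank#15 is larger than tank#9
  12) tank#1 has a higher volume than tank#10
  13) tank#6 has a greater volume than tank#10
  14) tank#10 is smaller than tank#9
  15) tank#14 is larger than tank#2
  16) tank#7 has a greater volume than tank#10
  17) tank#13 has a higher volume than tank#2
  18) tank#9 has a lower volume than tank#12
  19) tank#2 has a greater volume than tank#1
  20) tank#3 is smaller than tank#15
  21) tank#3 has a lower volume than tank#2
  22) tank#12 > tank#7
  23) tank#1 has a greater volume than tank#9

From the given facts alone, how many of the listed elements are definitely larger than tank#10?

From tank#10 the given relations immediately reach tank#9, tank#7, tank#1, tank#6, tank#13.
From those, tank#15, tank#2, tank#12 — 8 in total.
From those, tank#14 — 9 in total.
Nothing else is reachable above tank#10; 9 in all.

9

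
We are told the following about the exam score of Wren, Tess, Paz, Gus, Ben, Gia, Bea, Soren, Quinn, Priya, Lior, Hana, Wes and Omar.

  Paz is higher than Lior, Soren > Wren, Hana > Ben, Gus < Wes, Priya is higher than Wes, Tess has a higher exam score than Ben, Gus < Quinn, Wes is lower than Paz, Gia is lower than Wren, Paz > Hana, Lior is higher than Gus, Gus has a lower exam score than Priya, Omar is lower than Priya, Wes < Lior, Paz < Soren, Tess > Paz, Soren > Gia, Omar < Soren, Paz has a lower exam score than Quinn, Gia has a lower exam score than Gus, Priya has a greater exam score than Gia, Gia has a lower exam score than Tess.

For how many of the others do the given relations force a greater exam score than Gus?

The elements the relations force above Gus are Wes, Lior, Paz, Soren, Quinn, Priya, Tess — no chain reaches any other.
That is 7.

7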